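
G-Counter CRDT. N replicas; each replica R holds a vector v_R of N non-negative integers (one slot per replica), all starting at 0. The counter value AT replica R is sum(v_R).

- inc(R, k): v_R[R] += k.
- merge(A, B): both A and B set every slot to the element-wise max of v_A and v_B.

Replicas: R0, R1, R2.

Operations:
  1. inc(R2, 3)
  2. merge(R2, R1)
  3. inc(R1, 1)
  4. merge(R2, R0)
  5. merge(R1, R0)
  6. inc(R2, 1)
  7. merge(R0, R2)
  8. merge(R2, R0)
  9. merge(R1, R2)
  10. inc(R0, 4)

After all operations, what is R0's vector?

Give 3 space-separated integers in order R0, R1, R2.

Op 1: inc R2 by 3 -> R2=(0,0,3) value=3
Op 2: merge R2<->R1 -> R2=(0,0,3) R1=(0,0,3)
Op 3: inc R1 by 1 -> R1=(0,1,3) value=4
Op 4: merge R2<->R0 -> R2=(0,0,3) R0=(0,0,3)
Op 5: merge R1<->R0 -> R1=(0,1,3) R0=(0,1,3)
Op 6: inc R2 by 1 -> R2=(0,0,4) value=4
Op 7: merge R0<->R2 -> R0=(0,1,4) R2=(0,1,4)
Op 8: merge R2<->R0 -> R2=(0,1,4) R0=(0,1,4)
Op 9: merge R1<->R2 -> R1=(0,1,4) R2=(0,1,4)
Op 10: inc R0 by 4 -> R0=(4,1,4) value=9

Answer: 4 1 4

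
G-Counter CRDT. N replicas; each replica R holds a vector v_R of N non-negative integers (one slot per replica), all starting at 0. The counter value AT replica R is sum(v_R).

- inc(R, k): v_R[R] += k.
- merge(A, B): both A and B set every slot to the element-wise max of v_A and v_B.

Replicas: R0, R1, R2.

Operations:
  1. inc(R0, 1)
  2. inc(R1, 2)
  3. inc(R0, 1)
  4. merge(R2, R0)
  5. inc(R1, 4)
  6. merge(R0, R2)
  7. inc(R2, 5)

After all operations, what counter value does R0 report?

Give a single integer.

Op 1: inc R0 by 1 -> R0=(1,0,0) value=1
Op 2: inc R1 by 2 -> R1=(0,2,0) value=2
Op 3: inc R0 by 1 -> R0=(2,0,0) value=2
Op 4: merge R2<->R0 -> R2=(2,0,0) R0=(2,0,0)
Op 5: inc R1 by 4 -> R1=(0,6,0) value=6
Op 6: merge R0<->R2 -> R0=(2,0,0) R2=(2,0,0)
Op 7: inc R2 by 5 -> R2=(2,0,5) value=7

Answer: 2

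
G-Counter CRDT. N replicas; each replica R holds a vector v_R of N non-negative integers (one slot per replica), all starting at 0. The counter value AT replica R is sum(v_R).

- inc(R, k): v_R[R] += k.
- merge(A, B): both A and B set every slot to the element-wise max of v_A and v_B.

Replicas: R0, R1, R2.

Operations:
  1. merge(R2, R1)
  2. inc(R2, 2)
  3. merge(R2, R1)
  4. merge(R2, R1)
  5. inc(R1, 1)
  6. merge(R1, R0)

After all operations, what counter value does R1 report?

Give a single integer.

Op 1: merge R2<->R1 -> R2=(0,0,0) R1=(0,0,0)
Op 2: inc R2 by 2 -> R2=(0,0,2) value=2
Op 3: merge R2<->R1 -> R2=(0,0,2) R1=(0,0,2)
Op 4: merge R2<->R1 -> R2=(0,0,2) R1=(0,0,2)
Op 5: inc R1 by 1 -> R1=(0,1,2) value=3
Op 6: merge R1<->R0 -> R1=(0,1,2) R0=(0,1,2)

Answer: 3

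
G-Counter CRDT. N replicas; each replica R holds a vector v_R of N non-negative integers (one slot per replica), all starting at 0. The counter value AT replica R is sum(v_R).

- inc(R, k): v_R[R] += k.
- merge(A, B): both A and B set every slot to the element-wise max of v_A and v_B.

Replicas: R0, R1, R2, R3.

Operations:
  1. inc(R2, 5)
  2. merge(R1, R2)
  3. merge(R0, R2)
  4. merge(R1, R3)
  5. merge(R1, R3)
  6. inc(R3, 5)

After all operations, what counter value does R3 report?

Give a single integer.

Op 1: inc R2 by 5 -> R2=(0,0,5,0) value=5
Op 2: merge R1<->R2 -> R1=(0,0,5,0) R2=(0,0,5,0)
Op 3: merge R0<->R2 -> R0=(0,0,5,0) R2=(0,0,5,0)
Op 4: merge R1<->R3 -> R1=(0,0,5,0) R3=(0,0,5,0)
Op 5: merge R1<->R3 -> R1=(0,0,5,0) R3=(0,0,5,0)
Op 6: inc R3 by 5 -> R3=(0,0,5,5) value=10

Answer: 10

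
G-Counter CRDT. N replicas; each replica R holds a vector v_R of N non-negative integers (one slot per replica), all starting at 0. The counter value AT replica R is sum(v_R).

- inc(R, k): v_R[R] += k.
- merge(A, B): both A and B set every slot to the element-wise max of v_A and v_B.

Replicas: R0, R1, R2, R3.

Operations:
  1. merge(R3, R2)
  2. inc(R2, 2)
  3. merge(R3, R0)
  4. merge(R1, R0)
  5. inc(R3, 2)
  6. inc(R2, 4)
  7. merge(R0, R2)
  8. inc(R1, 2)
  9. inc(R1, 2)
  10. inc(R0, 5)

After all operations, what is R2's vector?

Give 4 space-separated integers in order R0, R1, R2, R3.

Answer: 0 0 6 0

Derivation:
Op 1: merge R3<->R2 -> R3=(0,0,0,0) R2=(0,0,0,0)
Op 2: inc R2 by 2 -> R2=(0,0,2,0) value=2
Op 3: merge R3<->R0 -> R3=(0,0,0,0) R0=(0,0,0,0)
Op 4: merge R1<->R0 -> R1=(0,0,0,0) R0=(0,0,0,0)
Op 5: inc R3 by 2 -> R3=(0,0,0,2) value=2
Op 6: inc R2 by 4 -> R2=(0,0,6,0) value=6
Op 7: merge R0<->R2 -> R0=(0,0,6,0) R2=(0,0,6,0)
Op 8: inc R1 by 2 -> R1=(0,2,0,0) value=2
Op 9: inc R1 by 2 -> R1=(0,4,0,0) value=4
Op 10: inc R0 by 5 -> R0=(5,0,6,0) value=11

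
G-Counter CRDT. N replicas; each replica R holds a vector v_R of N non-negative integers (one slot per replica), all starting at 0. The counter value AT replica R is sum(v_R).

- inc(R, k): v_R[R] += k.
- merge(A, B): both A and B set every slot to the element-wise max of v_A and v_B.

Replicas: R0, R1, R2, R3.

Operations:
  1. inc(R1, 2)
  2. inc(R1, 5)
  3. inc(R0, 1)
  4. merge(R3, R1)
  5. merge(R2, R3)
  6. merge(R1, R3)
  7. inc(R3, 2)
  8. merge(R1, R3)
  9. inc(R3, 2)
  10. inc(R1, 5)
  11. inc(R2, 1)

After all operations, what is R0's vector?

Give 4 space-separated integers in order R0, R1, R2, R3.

Answer: 1 0 0 0

Derivation:
Op 1: inc R1 by 2 -> R1=(0,2,0,0) value=2
Op 2: inc R1 by 5 -> R1=(0,7,0,0) value=7
Op 3: inc R0 by 1 -> R0=(1,0,0,0) value=1
Op 4: merge R3<->R1 -> R3=(0,7,0,0) R1=(0,7,0,0)
Op 5: merge R2<->R3 -> R2=(0,7,0,0) R3=(0,7,0,0)
Op 6: merge R1<->R3 -> R1=(0,7,0,0) R3=(0,7,0,0)
Op 7: inc R3 by 2 -> R3=(0,7,0,2) value=9
Op 8: merge R1<->R3 -> R1=(0,7,0,2) R3=(0,7,0,2)
Op 9: inc R3 by 2 -> R3=(0,7,0,4) value=11
Op 10: inc R1 by 5 -> R1=(0,12,0,2) value=14
Op 11: inc R2 by 1 -> R2=(0,7,1,0) value=8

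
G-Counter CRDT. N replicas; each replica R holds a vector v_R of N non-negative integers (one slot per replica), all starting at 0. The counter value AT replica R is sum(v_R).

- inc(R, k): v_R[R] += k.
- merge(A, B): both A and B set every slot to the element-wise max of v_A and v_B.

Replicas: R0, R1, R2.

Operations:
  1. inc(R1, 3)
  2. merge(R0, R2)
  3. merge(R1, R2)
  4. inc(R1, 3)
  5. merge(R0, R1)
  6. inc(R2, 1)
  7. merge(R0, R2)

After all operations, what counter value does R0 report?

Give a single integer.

Answer: 7

Derivation:
Op 1: inc R1 by 3 -> R1=(0,3,0) value=3
Op 2: merge R0<->R2 -> R0=(0,0,0) R2=(0,0,0)
Op 3: merge R1<->R2 -> R1=(0,3,0) R2=(0,3,0)
Op 4: inc R1 by 3 -> R1=(0,6,0) value=6
Op 5: merge R0<->R1 -> R0=(0,6,0) R1=(0,6,0)
Op 6: inc R2 by 1 -> R2=(0,3,1) value=4
Op 7: merge R0<->R2 -> R0=(0,6,1) R2=(0,6,1)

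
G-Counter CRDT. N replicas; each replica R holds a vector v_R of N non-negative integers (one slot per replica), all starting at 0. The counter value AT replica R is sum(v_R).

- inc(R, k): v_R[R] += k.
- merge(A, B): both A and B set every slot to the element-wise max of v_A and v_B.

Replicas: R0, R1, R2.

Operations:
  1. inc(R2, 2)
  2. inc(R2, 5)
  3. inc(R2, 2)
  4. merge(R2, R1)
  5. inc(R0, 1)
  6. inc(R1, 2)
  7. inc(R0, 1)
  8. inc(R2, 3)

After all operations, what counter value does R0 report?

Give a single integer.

Answer: 2

Derivation:
Op 1: inc R2 by 2 -> R2=(0,0,2) value=2
Op 2: inc R2 by 5 -> R2=(0,0,7) value=7
Op 3: inc R2 by 2 -> R2=(0,0,9) value=9
Op 4: merge R2<->R1 -> R2=(0,0,9) R1=(0,0,9)
Op 5: inc R0 by 1 -> R0=(1,0,0) value=1
Op 6: inc R1 by 2 -> R1=(0,2,9) value=11
Op 7: inc R0 by 1 -> R0=(2,0,0) value=2
Op 8: inc R2 by 3 -> R2=(0,0,12) value=12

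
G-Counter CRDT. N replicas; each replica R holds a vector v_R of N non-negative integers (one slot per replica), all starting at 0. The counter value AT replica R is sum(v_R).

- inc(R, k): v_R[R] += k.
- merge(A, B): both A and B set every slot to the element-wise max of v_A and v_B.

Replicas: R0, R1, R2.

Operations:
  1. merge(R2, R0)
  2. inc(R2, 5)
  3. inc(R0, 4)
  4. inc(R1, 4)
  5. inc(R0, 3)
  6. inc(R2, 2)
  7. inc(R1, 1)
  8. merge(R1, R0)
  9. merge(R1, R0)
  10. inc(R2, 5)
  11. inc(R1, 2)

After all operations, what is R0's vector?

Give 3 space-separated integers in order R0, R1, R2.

Op 1: merge R2<->R0 -> R2=(0,0,0) R0=(0,0,0)
Op 2: inc R2 by 5 -> R2=(0,0,5) value=5
Op 3: inc R0 by 4 -> R0=(4,0,0) value=4
Op 4: inc R1 by 4 -> R1=(0,4,0) value=4
Op 5: inc R0 by 3 -> R0=(7,0,0) value=7
Op 6: inc R2 by 2 -> R2=(0,0,7) value=7
Op 7: inc R1 by 1 -> R1=(0,5,0) value=5
Op 8: merge R1<->R0 -> R1=(7,5,0) R0=(7,5,0)
Op 9: merge R1<->R0 -> R1=(7,5,0) R0=(7,5,0)
Op 10: inc R2 by 5 -> R2=(0,0,12) value=12
Op 11: inc R1 by 2 -> R1=(7,7,0) value=14

Answer: 7 5 0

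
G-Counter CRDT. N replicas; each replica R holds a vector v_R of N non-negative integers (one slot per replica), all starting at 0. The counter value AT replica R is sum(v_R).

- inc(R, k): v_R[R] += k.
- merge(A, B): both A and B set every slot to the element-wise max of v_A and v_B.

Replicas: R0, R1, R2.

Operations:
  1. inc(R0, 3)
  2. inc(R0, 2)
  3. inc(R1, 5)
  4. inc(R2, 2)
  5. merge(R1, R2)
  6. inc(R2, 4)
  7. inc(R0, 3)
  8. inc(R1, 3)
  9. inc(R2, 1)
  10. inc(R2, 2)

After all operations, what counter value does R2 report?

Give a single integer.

Op 1: inc R0 by 3 -> R0=(3,0,0) value=3
Op 2: inc R0 by 2 -> R0=(5,0,0) value=5
Op 3: inc R1 by 5 -> R1=(0,5,0) value=5
Op 4: inc R2 by 2 -> R2=(0,0,2) value=2
Op 5: merge R1<->R2 -> R1=(0,5,2) R2=(0,5,2)
Op 6: inc R2 by 4 -> R2=(0,5,6) value=11
Op 7: inc R0 by 3 -> R0=(8,0,0) value=8
Op 8: inc R1 by 3 -> R1=(0,8,2) value=10
Op 9: inc R2 by 1 -> R2=(0,5,7) value=12
Op 10: inc R2 by 2 -> R2=(0,5,9) value=14

Answer: 14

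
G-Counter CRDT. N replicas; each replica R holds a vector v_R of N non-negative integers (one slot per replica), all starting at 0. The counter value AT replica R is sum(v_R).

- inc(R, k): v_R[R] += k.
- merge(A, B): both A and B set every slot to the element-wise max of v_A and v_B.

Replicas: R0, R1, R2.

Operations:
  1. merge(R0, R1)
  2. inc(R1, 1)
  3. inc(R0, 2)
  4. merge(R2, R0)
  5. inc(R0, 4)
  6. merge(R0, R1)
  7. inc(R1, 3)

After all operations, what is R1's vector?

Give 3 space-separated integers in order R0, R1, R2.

Op 1: merge R0<->R1 -> R0=(0,0,0) R1=(0,0,0)
Op 2: inc R1 by 1 -> R1=(0,1,0) value=1
Op 3: inc R0 by 2 -> R0=(2,0,0) value=2
Op 4: merge R2<->R0 -> R2=(2,0,0) R0=(2,0,0)
Op 5: inc R0 by 4 -> R0=(6,0,0) value=6
Op 6: merge R0<->R1 -> R0=(6,1,0) R1=(6,1,0)
Op 7: inc R1 by 3 -> R1=(6,4,0) value=10

Answer: 6 4 0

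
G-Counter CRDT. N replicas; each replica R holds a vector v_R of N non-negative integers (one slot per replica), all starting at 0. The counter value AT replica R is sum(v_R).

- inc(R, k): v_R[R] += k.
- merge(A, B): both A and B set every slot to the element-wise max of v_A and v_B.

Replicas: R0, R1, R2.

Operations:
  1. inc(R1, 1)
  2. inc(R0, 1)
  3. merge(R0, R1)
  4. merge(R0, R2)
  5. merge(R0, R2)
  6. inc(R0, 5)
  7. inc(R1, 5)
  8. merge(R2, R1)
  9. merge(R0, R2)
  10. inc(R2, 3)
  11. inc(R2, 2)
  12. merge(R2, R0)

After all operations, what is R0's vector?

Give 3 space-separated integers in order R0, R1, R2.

Op 1: inc R1 by 1 -> R1=(0,1,0) value=1
Op 2: inc R0 by 1 -> R0=(1,0,0) value=1
Op 3: merge R0<->R1 -> R0=(1,1,0) R1=(1,1,0)
Op 4: merge R0<->R2 -> R0=(1,1,0) R2=(1,1,0)
Op 5: merge R0<->R2 -> R0=(1,1,0) R2=(1,1,0)
Op 6: inc R0 by 5 -> R0=(6,1,0) value=7
Op 7: inc R1 by 5 -> R1=(1,6,0) value=7
Op 8: merge R2<->R1 -> R2=(1,6,0) R1=(1,6,0)
Op 9: merge R0<->R2 -> R0=(6,6,0) R2=(6,6,0)
Op 10: inc R2 by 3 -> R2=(6,6,3) value=15
Op 11: inc R2 by 2 -> R2=(6,6,5) value=17
Op 12: merge R2<->R0 -> R2=(6,6,5) R0=(6,6,5)

Answer: 6 6 5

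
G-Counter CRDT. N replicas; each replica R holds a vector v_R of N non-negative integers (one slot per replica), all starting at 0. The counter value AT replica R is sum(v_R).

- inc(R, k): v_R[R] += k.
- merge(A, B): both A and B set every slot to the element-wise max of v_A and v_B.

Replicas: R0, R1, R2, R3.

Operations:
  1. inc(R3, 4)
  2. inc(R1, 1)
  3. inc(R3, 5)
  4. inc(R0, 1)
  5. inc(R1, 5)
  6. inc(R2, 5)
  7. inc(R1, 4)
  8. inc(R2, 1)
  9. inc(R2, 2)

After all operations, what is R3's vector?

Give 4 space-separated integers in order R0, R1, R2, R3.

Op 1: inc R3 by 4 -> R3=(0,0,0,4) value=4
Op 2: inc R1 by 1 -> R1=(0,1,0,0) value=1
Op 3: inc R3 by 5 -> R3=(0,0,0,9) value=9
Op 4: inc R0 by 1 -> R0=(1,0,0,0) value=1
Op 5: inc R1 by 5 -> R1=(0,6,0,0) value=6
Op 6: inc R2 by 5 -> R2=(0,0,5,0) value=5
Op 7: inc R1 by 4 -> R1=(0,10,0,0) value=10
Op 8: inc R2 by 1 -> R2=(0,0,6,0) value=6
Op 9: inc R2 by 2 -> R2=(0,0,8,0) value=8

Answer: 0 0 0 9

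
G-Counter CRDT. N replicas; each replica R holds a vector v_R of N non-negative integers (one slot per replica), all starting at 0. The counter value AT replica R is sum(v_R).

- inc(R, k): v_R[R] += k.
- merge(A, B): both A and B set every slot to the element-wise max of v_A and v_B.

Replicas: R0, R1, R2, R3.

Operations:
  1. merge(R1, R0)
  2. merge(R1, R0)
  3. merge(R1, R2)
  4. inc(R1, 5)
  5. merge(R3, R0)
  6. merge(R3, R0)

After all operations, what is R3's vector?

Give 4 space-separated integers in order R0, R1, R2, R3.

Answer: 0 0 0 0

Derivation:
Op 1: merge R1<->R0 -> R1=(0,0,0,0) R0=(0,0,0,0)
Op 2: merge R1<->R0 -> R1=(0,0,0,0) R0=(0,0,0,0)
Op 3: merge R1<->R2 -> R1=(0,0,0,0) R2=(0,0,0,0)
Op 4: inc R1 by 5 -> R1=(0,5,0,0) value=5
Op 5: merge R3<->R0 -> R3=(0,0,0,0) R0=(0,0,0,0)
Op 6: merge R3<->R0 -> R3=(0,0,0,0) R0=(0,0,0,0)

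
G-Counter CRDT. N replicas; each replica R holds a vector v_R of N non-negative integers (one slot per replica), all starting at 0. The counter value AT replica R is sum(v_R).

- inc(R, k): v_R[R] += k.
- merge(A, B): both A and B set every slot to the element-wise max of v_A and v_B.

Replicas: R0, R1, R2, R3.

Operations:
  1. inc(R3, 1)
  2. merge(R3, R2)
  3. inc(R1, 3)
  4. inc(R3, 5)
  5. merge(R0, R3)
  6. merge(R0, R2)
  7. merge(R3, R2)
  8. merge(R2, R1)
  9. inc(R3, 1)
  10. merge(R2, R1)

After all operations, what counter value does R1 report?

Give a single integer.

Op 1: inc R3 by 1 -> R3=(0,0,0,1) value=1
Op 2: merge R3<->R2 -> R3=(0,0,0,1) R2=(0,0,0,1)
Op 3: inc R1 by 3 -> R1=(0,3,0,0) value=3
Op 4: inc R3 by 5 -> R3=(0,0,0,6) value=6
Op 5: merge R0<->R3 -> R0=(0,0,0,6) R3=(0,0,0,6)
Op 6: merge R0<->R2 -> R0=(0,0,0,6) R2=(0,0,0,6)
Op 7: merge R3<->R2 -> R3=(0,0,0,6) R2=(0,0,0,6)
Op 8: merge R2<->R1 -> R2=(0,3,0,6) R1=(0,3,0,6)
Op 9: inc R3 by 1 -> R3=(0,0,0,7) value=7
Op 10: merge R2<->R1 -> R2=(0,3,0,6) R1=(0,3,0,6)

Answer: 9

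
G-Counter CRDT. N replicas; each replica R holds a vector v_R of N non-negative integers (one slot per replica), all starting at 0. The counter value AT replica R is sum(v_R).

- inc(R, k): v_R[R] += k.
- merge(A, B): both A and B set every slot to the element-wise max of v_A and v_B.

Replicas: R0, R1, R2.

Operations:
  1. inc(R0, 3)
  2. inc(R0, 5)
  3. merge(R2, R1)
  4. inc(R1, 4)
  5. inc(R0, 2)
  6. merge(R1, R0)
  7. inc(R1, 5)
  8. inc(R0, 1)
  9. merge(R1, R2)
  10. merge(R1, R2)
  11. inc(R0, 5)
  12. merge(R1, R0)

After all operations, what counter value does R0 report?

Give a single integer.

Answer: 25

Derivation:
Op 1: inc R0 by 3 -> R0=(3,0,0) value=3
Op 2: inc R0 by 5 -> R0=(8,0,0) value=8
Op 3: merge R2<->R1 -> R2=(0,0,0) R1=(0,0,0)
Op 4: inc R1 by 4 -> R1=(0,4,0) value=4
Op 5: inc R0 by 2 -> R0=(10,0,0) value=10
Op 6: merge R1<->R0 -> R1=(10,4,0) R0=(10,4,0)
Op 7: inc R1 by 5 -> R1=(10,9,0) value=19
Op 8: inc R0 by 1 -> R0=(11,4,0) value=15
Op 9: merge R1<->R2 -> R1=(10,9,0) R2=(10,9,0)
Op 10: merge R1<->R2 -> R1=(10,9,0) R2=(10,9,0)
Op 11: inc R0 by 5 -> R0=(16,4,0) value=20
Op 12: merge R1<->R0 -> R1=(16,9,0) R0=(16,9,0)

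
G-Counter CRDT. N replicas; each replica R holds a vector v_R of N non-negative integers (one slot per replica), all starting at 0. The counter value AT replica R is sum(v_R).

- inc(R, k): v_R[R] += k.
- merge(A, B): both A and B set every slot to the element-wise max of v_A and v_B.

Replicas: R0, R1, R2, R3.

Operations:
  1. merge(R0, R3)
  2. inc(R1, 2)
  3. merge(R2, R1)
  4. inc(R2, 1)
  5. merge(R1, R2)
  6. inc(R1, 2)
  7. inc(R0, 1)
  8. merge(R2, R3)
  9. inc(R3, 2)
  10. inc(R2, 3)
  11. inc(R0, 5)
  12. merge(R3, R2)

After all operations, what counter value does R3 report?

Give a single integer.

Answer: 8

Derivation:
Op 1: merge R0<->R3 -> R0=(0,0,0,0) R3=(0,0,0,0)
Op 2: inc R1 by 2 -> R1=(0,2,0,0) value=2
Op 3: merge R2<->R1 -> R2=(0,2,0,0) R1=(0,2,0,0)
Op 4: inc R2 by 1 -> R2=(0,2,1,0) value=3
Op 5: merge R1<->R2 -> R1=(0,2,1,0) R2=(0,2,1,0)
Op 6: inc R1 by 2 -> R1=(0,4,1,0) value=5
Op 7: inc R0 by 1 -> R0=(1,0,0,0) value=1
Op 8: merge R2<->R3 -> R2=(0,2,1,0) R3=(0,2,1,0)
Op 9: inc R3 by 2 -> R3=(0,2,1,2) value=5
Op 10: inc R2 by 3 -> R2=(0,2,4,0) value=6
Op 11: inc R0 by 5 -> R0=(6,0,0,0) value=6
Op 12: merge R3<->R2 -> R3=(0,2,4,2) R2=(0,2,4,2)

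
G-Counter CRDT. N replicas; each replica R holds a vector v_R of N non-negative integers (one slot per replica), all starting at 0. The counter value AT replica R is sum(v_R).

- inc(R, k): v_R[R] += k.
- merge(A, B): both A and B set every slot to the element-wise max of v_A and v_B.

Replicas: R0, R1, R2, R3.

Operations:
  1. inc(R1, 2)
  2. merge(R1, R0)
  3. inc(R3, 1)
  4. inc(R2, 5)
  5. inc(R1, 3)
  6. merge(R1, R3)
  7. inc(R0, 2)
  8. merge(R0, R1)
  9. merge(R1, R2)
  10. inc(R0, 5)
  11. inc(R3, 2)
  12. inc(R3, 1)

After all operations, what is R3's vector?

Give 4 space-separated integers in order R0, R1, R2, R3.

Op 1: inc R1 by 2 -> R1=(0,2,0,0) value=2
Op 2: merge R1<->R0 -> R1=(0,2,0,0) R0=(0,2,0,0)
Op 3: inc R3 by 1 -> R3=(0,0,0,1) value=1
Op 4: inc R2 by 5 -> R2=(0,0,5,0) value=5
Op 5: inc R1 by 3 -> R1=(0,5,0,0) value=5
Op 6: merge R1<->R3 -> R1=(0,5,0,1) R3=(0,5,0,1)
Op 7: inc R0 by 2 -> R0=(2,2,0,0) value=4
Op 8: merge R0<->R1 -> R0=(2,5,0,1) R1=(2,5,0,1)
Op 9: merge R1<->R2 -> R1=(2,5,5,1) R2=(2,5,5,1)
Op 10: inc R0 by 5 -> R0=(7,5,0,1) value=13
Op 11: inc R3 by 2 -> R3=(0,5,0,3) value=8
Op 12: inc R3 by 1 -> R3=(0,5,0,4) value=9

Answer: 0 5 0 4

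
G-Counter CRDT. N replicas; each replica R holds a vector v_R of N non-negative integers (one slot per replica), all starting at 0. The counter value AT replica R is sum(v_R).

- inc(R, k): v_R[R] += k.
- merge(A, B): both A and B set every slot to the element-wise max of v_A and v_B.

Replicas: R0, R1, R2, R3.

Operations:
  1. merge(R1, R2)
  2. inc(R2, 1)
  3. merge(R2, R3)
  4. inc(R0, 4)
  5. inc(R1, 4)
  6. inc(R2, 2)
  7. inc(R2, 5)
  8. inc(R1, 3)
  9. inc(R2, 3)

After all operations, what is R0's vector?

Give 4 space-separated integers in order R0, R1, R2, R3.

Answer: 4 0 0 0

Derivation:
Op 1: merge R1<->R2 -> R1=(0,0,0,0) R2=(0,0,0,0)
Op 2: inc R2 by 1 -> R2=(0,0,1,0) value=1
Op 3: merge R2<->R3 -> R2=(0,0,1,0) R3=(0,0,1,0)
Op 4: inc R0 by 4 -> R0=(4,0,0,0) value=4
Op 5: inc R1 by 4 -> R1=(0,4,0,0) value=4
Op 6: inc R2 by 2 -> R2=(0,0,3,0) value=3
Op 7: inc R2 by 5 -> R2=(0,0,8,0) value=8
Op 8: inc R1 by 3 -> R1=(0,7,0,0) value=7
Op 9: inc R2 by 3 -> R2=(0,0,11,0) value=11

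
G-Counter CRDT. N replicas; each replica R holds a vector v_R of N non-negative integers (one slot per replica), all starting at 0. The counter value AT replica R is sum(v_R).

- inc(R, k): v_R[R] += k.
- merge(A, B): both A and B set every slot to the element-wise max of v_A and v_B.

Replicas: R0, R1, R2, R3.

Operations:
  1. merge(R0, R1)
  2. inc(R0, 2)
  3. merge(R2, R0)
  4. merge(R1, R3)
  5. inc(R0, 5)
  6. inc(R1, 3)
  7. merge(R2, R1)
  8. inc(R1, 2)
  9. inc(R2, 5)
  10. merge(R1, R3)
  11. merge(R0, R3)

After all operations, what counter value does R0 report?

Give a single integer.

Answer: 12

Derivation:
Op 1: merge R0<->R1 -> R0=(0,0,0,0) R1=(0,0,0,0)
Op 2: inc R0 by 2 -> R0=(2,0,0,0) value=2
Op 3: merge R2<->R0 -> R2=(2,0,0,0) R0=(2,0,0,0)
Op 4: merge R1<->R3 -> R1=(0,0,0,0) R3=(0,0,0,0)
Op 5: inc R0 by 5 -> R0=(7,0,0,0) value=7
Op 6: inc R1 by 3 -> R1=(0,3,0,0) value=3
Op 7: merge R2<->R1 -> R2=(2,3,0,0) R1=(2,3,0,0)
Op 8: inc R1 by 2 -> R1=(2,5,0,0) value=7
Op 9: inc R2 by 5 -> R2=(2,3,5,0) value=10
Op 10: merge R1<->R3 -> R1=(2,5,0,0) R3=(2,5,0,0)
Op 11: merge R0<->R3 -> R0=(7,5,0,0) R3=(7,5,0,0)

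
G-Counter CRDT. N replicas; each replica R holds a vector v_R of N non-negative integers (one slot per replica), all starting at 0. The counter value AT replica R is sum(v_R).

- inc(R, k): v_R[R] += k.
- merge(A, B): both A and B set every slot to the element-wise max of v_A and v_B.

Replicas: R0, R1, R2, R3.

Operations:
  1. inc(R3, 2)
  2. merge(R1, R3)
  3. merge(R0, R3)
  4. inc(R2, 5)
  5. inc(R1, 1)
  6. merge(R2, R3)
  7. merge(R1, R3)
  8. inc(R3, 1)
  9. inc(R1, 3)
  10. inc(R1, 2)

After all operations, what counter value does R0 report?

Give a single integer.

Op 1: inc R3 by 2 -> R3=(0,0,0,2) value=2
Op 2: merge R1<->R3 -> R1=(0,0,0,2) R3=(0,0,0,2)
Op 3: merge R0<->R3 -> R0=(0,0,0,2) R3=(0,0,0,2)
Op 4: inc R2 by 5 -> R2=(0,0,5,0) value=5
Op 5: inc R1 by 1 -> R1=(0,1,0,2) value=3
Op 6: merge R2<->R3 -> R2=(0,0,5,2) R3=(0,0,5,2)
Op 7: merge R1<->R3 -> R1=(0,1,5,2) R3=(0,1,5,2)
Op 8: inc R3 by 1 -> R3=(0,1,5,3) value=9
Op 9: inc R1 by 3 -> R1=(0,4,5,2) value=11
Op 10: inc R1 by 2 -> R1=(0,6,5,2) value=13

Answer: 2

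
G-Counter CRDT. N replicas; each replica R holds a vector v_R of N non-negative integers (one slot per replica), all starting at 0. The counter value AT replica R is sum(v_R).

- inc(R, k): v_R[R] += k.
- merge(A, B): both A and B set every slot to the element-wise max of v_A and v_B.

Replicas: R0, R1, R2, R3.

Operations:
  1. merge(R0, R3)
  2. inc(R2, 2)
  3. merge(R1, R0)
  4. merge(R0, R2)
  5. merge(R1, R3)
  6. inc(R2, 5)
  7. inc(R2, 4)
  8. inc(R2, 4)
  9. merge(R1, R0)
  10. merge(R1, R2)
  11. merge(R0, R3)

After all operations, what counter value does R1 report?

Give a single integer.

Answer: 15

Derivation:
Op 1: merge R0<->R3 -> R0=(0,0,0,0) R3=(0,0,0,0)
Op 2: inc R2 by 2 -> R2=(0,0,2,0) value=2
Op 3: merge R1<->R0 -> R1=(0,0,0,0) R0=(0,0,0,0)
Op 4: merge R0<->R2 -> R0=(0,0,2,0) R2=(0,0,2,0)
Op 5: merge R1<->R3 -> R1=(0,0,0,0) R3=(0,0,0,0)
Op 6: inc R2 by 5 -> R2=(0,0,7,0) value=7
Op 7: inc R2 by 4 -> R2=(0,0,11,0) value=11
Op 8: inc R2 by 4 -> R2=(0,0,15,0) value=15
Op 9: merge R1<->R0 -> R1=(0,0,2,0) R0=(0,0,2,0)
Op 10: merge R1<->R2 -> R1=(0,0,15,0) R2=(0,0,15,0)
Op 11: merge R0<->R3 -> R0=(0,0,2,0) R3=(0,0,2,0)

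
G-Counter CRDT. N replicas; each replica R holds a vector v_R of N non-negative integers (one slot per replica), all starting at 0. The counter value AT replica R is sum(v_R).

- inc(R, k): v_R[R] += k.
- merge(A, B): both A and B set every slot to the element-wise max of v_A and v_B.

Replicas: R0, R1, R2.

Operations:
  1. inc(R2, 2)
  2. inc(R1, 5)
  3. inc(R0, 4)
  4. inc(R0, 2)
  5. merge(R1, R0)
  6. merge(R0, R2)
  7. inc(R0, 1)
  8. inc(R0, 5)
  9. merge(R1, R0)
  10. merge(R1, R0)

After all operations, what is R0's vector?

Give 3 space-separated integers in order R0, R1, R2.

Op 1: inc R2 by 2 -> R2=(0,0,2) value=2
Op 2: inc R1 by 5 -> R1=(0,5,0) value=5
Op 3: inc R0 by 4 -> R0=(4,0,0) value=4
Op 4: inc R0 by 2 -> R0=(6,0,0) value=6
Op 5: merge R1<->R0 -> R1=(6,5,0) R0=(6,5,0)
Op 6: merge R0<->R2 -> R0=(6,5,2) R2=(6,5,2)
Op 7: inc R0 by 1 -> R0=(7,5,2) value=14
Op 8: inc R0 by 5 -> R0=(12,5,2) value=19
Op 9: merge R1<->R0 -> R1=(12,5,2) R0=(12,5,2)
Op 10: merge R1<->R0 -> R1=(12,5,2) R0=(12,5,2)

Answer: 12 5 2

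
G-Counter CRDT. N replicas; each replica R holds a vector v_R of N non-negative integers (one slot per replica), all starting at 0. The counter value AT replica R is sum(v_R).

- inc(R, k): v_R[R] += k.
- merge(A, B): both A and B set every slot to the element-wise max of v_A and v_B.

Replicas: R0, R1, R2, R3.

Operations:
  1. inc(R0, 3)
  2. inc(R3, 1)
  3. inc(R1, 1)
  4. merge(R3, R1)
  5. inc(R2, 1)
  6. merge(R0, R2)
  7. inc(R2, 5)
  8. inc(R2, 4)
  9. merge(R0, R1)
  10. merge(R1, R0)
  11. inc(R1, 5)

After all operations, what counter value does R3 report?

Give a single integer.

Op 1: inc R0 by 3 -> R0=(3,0,0,0) value=3
Op 2: inc R3 by 1 -> R3=(0,0,0,1) value=1
Op 3: inc R1 by 1 -> R1=(0,1,0,0) value=1
Op 4: merge R3<->R1 -> R3=(0,1,0,1) R1=(0,1,0,1)
Op 5: inc R2 by 1 -> R2=(0,0,1,0) value=1
Op 6: merge R0<->R2 -> R0=(3,0,1,0) R2=(3,0,1,0)
Op 7: inc R2 by 5 -> R2=(3,0,6,0) value=9
Op 8: inc R2 by 4 -> R2=(3,0,10,0) value=13
Op 9: merge R0<->R1 -> R0=(3,1,1,1) R1=(3,1,1,1)
Op 10: merge R1<->R0 -> R1=(3,1,1,1) R0=(3,1,1,1)
Op 11: inc R1 by 5 -> R1=(3,6,1,1) value=11

Answer: 2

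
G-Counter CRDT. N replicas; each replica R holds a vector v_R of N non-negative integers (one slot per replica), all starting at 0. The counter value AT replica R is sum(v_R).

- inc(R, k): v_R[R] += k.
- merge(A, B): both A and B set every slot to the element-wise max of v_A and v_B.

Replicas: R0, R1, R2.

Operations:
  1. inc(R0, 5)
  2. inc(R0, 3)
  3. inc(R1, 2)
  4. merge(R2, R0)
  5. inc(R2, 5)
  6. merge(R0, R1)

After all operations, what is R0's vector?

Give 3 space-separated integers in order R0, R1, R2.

Answer: 8 2 0

Derivation:
Op 1: inc R0 by 5 -> R0=(5,0,0) value=5
Op 2: inc R0 by 3 -> R0=(8,0,0) value=8
Op 3: inc R1 by 2 -> R1=(0,2,0) value=2
Op 4: merge R2<->R0 -> R2=(8,0,0) R0=(8,0,0)
Op 5: inc R2 by 5 -> R2=(8,0,5) value=13
Op 6: merge R0<->R1 -> R0=(8,2,0) R1=(8,2,0)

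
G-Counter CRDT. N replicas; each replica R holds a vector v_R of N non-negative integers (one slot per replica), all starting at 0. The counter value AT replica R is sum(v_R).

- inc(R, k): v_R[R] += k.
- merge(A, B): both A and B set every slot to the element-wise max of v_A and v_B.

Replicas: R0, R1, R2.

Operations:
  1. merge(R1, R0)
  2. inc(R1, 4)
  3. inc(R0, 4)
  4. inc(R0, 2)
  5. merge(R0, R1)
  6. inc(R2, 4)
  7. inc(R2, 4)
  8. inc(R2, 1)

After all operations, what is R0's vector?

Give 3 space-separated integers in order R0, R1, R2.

Answer: 6 4 0

Derivation:
Op 1: merge R1<->R0 -> R1=(0,0,0) R0=(0,0,0)
Op 2: inc R1 by 4 -> R1=(0,4,0) value=4
Op 3: inc R0 by 4 -> R0=(4,0,0) value=4
Op 4: inc R0 by 2 -> R0=(6,0,0) value=6
Op 5: merge R0<->R1 -> R0=(6,4,0) R1=(6,4,0)
Op 6: inc R2 by 4 -> R2=(0,0,4) value=4
Op 7: inc R2 by 4 -> R2=(0,0,8) value=8
Op 8: inc R2 by 1 -> R2=(0,0,9) value=9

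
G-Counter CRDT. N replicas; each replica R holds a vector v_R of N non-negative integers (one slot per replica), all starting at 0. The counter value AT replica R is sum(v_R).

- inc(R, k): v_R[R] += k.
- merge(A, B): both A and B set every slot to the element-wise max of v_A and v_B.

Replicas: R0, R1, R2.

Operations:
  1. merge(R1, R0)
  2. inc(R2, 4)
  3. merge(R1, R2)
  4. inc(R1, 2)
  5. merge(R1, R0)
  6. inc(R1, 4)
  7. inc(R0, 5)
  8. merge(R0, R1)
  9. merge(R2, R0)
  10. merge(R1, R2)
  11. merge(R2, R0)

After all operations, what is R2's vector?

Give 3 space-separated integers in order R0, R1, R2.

Op 1: merge R1<->R0 -> R1=(0,0,0) R0=(0,0,0)
Op 2: inc R2 by 4 -> R2=(0,0,4) value=4
Op 3: merge R1<->R2 -> R1=(0,0,4) R2=(0,0,4)
Op 4: inc R1 by 2 -> R1=(0,2,4) value=6
Op 5: merge R1<->R0 -> R1=(0,2,4) R0=(0,2,4)
Op 6: inc R1 by 4 -> R1=(0,6,4) value=10
Op 7: inc R0 by 5 -> R0=(5,2,4) value=11
Op 8: merge R0<->R1 -> R0=(5,6,4) R1=(5,6,4)
Op 9: merge R2<->R0 -> R2=(5,6,4) R0=(5,6,4)
Op 10: merge R1<->R2 -> R1=(5,6,4) R2=(5,6,4)
Op 11: merge R2<->R0 -> R2=(5,6,4) R0=(5,6,4)

Answer: 5 6 4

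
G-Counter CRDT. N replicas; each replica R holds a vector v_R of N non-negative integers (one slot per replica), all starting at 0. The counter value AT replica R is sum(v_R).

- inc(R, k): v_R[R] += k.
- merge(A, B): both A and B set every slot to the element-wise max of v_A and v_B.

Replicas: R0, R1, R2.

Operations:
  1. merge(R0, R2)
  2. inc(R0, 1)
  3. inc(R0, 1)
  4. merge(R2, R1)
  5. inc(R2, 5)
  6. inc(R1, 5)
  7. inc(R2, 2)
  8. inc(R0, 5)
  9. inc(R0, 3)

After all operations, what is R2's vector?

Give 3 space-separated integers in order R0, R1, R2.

Op 1: merge R0<->R2 -> R0=(0,0,0) R2=(0,0,0)
Op 2: inc R0 by 1 -> R0=(1,0,0) value=1
Op 3: inc R0 by 1 -> R0=(2,0,0) value=2
Op 4: merge R2<->R1 -> R2=(0,0,0) R1=(0,0,0)
Op 5: inc R2 by 5 -> R2=(0,0,5) value=5
Op 6: inc R1 by 5 -> R1=(0,5,0) value=5
Op 7: inc R2 by 2 -> R2=(0,0,7) value=7
Op 8: inc R0 by 5 -> R0=(7,0,0) value=7
Op 9: inc R0 by 3 -> R0=(10,0,0) value=10

Answer: 0 0 7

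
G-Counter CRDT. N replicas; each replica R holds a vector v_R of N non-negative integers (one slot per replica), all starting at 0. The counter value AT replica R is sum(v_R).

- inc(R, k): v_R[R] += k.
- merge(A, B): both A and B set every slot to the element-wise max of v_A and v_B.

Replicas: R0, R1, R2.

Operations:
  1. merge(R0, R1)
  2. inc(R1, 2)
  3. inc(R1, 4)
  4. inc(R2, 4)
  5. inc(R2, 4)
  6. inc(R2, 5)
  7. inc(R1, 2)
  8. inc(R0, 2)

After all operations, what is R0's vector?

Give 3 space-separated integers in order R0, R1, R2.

Op 1: merge R0<->R1 -> R0=(0,0,0) R1=(0,0,0)
Op 2: inc R1 by 2 -> R1=(0,2,0) value=2
Op 3: inc R1 by 4 -> R1=(0,6,0) value=6
Op 4: inc R2 by 4 -> R2=(0,0,4) value=4
Op 5: inc R2 by 4 -> R2=(0,0,8) value=8
Op 6: inc R2 by 5 -> R2=(0,0,13) value=13
Op 7: inc R1 by 2 -> R1=(0,8,0) value=8
Op 8: inc R0 by 2 -> R0=(2,0,0) value=2

Answer: 2 0 0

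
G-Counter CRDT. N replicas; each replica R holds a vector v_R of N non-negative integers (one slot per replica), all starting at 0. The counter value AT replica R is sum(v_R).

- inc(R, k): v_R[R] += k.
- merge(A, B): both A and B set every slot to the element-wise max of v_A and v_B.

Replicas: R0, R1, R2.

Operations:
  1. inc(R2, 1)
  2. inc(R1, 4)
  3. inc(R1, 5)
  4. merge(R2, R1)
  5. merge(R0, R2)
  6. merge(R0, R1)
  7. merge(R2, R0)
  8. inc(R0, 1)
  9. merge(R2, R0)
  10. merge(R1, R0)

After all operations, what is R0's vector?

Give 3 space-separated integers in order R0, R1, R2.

Op 1: inc R2 by 1 -> R2=(0,0,1) value=1
Op 2: inc R1 by 4 -> R1=(0,4,0) value=4
Op 3: inc R1 by 5 -> R1=(0,9,0) value=9
Op 4: merge R2<->R1 -> R2=(0,9,1) R1=(0,9,1)
Op 5: merge R0<->R2 -> R0=(0,9,1) R2=(0,9,1)
Op 6: merge R0<->R1 -> R0=(0,9,1) R1=(0,9,1)
Op 7: merge R2<->R0 -> R2=(0,9,1) R0=(0,9,1)
Op 8: inc R0 by 1 -> R0=(1,9,1) value=11
Op 9: merge R2<->R0 -> R2=(1,9,1) R0=(1,9,1)
Op 10: merge R1<->R0 -> R1=(1,9,1) R0=(1,9,1)

Answer: 1 9 1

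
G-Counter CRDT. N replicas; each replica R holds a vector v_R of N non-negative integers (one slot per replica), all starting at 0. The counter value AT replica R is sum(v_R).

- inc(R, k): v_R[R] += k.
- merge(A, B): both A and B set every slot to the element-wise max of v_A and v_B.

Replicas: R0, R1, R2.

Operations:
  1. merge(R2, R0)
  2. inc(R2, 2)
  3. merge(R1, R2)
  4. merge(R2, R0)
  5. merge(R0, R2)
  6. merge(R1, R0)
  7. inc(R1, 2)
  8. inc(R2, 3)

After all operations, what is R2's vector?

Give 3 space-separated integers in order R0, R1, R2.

Answer: 0 0 5

Derivation:
Op 1: merge R2<->R0 -> R2=(0,0,0) R0=(0,0,0)
Op 2: inc R2 by 2 -> R2=(0,0,2) value=2
Op 3: merge R1<->R2 -> R1=(0,0,2) R2=(0,0,2)
Op 4: merge R2<->R0 -> R2=(0,0,2) R0=(0,0,2)
Op 5: merge R0<->R2 -> R0=(0,0,2) R2=(0,0,2)
Op 6: merge R1<->R0 -> R1=(0,0,2) R0=(0,0,2)
Op 7: inc R1 by 2 -> R1=(0,2,2) value=4
Op 8: inc R2 by 3 -> R2=(0,0,5) value=5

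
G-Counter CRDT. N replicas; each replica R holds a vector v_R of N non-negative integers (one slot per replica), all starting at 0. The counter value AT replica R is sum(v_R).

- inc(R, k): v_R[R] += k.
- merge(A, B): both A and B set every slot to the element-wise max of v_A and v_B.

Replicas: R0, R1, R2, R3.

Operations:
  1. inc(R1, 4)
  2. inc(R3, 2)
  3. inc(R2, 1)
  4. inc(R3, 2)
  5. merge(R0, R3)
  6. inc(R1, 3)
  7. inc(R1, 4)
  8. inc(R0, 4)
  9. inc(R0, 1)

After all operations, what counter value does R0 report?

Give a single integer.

Answer: 9

Derivation:
Op 1: inc R1 by 4 -> R1=(0,4,0,0) value=4
Op 2: inc R3 by 2 -> R3=(0,0,0,2) value=2
Op 3: inc R2 by 1 -> R2=(0,0,1,0) value=1
Op 4: inc R3 by 2 -> R3=(0,0,0,4) value=4
Op 5: merge R0<->R3 -> R0=(0,0,0,4) R3=(0,0,0,4)
Op 6: inc R1 by 3 -> R1=(0,7,0,0) value=7
Op 7: inc R1 by 4 -> R1=(0,11,0,0) value=11
Op 8: inc R0 by 4 -> R0=(4,0,0,4) value=8
Op 9: inc R0 by 1 -> R0=(5,0,0,4) value=9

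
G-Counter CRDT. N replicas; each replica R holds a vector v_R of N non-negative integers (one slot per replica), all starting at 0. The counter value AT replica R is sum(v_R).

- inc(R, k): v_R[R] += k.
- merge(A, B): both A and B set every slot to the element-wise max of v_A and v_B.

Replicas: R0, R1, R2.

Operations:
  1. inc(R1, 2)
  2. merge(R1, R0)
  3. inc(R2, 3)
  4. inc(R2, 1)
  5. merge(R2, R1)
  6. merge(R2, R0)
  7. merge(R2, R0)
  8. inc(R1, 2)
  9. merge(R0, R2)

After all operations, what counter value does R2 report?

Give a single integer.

Answer: 6

Derivation:
Op 1: inc R1 by 2 -> R1=(0,2,0) value=2
Op 2: merge R1<->R0 -> R1=(0,2,0) R0=(0,2,0)
Op 3: inc R2 by 3 -> R2=(0,0,3) value=3
Op 4: inc R2 by 1 -> R2=(0,0,4) value=4
Op 5: merge R2<->R1 -> R2=(0,2,4) R1=(0,2,4)
Op 6: merge R2<->R0 -> R2=(0,2,4) R0=(0,2,4)
Op 7: merge R2<->R0 -> R2=(0,2,4) R0=(0,2,4)
Op 8: inc R1 by 2 -> R1=(0,4,4) value=8
Op 9: merge R0<->R2 -> R0=(0,2,4) R2=(0,2,4)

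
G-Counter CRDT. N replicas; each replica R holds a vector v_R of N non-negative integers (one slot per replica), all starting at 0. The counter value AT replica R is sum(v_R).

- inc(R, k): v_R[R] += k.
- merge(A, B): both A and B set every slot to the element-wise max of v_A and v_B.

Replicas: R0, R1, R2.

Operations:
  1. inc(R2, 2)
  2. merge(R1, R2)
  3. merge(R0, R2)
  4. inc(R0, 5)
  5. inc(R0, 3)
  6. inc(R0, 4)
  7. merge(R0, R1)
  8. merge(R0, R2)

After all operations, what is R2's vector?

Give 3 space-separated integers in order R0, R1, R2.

Op 1: inc R2 by 2 -> R2=(0,0,2) value=2
Op 2: merge R1<->R2 -> R1=(0,0,2) R2=(0,0,2)
Op 3: merge R0<->R2 -> R0=(0,0,2) R2=(0,0,2)
Op 4: inc R0 by 5 -> R0=(5,0,2) value=7
Op 5: inc R0 by 3 -> R0=(8,0,2) value=10
Op 6: inc R0 by 4 -> R0=(12,0,2) value=14
Op 7: merge R0<->R1 -> R0=(12,0,2) R1=(12,0,2)
Op 8: merge R0<->R2 -> R0=(12,0,2) R2=(12,0,2)

Answer: 12 0 2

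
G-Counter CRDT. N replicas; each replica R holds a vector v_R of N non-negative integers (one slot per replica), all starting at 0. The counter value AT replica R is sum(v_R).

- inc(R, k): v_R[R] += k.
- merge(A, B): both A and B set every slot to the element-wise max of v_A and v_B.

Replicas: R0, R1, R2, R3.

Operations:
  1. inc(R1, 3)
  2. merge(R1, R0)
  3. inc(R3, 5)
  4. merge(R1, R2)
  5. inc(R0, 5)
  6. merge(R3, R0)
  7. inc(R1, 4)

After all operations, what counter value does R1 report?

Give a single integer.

Answer: 7

Derivation:
Op 1: inc R1 by 3 -> R1=(0,3,0,0) value=3
Op 2: merge R1<->R0 -> R1=(0,3,0,0) R0=(0,3,0,0)
Op 3: inc R3 by 5 -> R3=(0,0,0,5) value=5
Op 4: merge R1<->R2 -> R1=(0,3,0,0) R2=(0,3,0,0)
Op 5: inc R0 by 5 -> R0=(5,3,0,0) value=8
Op 6: merge R3<->R0 -> R3=(5,3,0,5) R0=(5,3,0,5)
Op 7: inc R1 by 4 -> R1=(0,7,0,0) value=7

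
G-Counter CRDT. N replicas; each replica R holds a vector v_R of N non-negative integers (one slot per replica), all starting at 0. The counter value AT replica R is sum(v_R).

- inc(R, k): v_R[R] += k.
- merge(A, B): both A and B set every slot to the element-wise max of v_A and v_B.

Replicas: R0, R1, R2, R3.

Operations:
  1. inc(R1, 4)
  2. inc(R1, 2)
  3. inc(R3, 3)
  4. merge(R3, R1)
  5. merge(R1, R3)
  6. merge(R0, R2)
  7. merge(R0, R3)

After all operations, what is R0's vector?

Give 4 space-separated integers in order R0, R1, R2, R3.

Answer: 0 6 0 3

Derivation:
Op 1: inc R1 by 4 -> R1=(0,4,0,0) value=4
Op 2: inc R1 by 2 -> R1=(0,6,0,0) value=6
Op 3: inc R3 by 3 -> R3=(0,0,0,3) value=3
Op 4: merge R3<->R1 -> R3=(0,6,0,3) R1=(0,6,0,3)
Op 5: merge R1<->R3 -> R1=(0,6,0,3) R3=(0,6,0,3)
Op 6: merge R0<->R2 -> R0=(0,0,0,0) R2=(0,0,0,0)
Op 7: merge R0<->R3 -> R0=(0,6,0,3) R3=(0,6,0,3)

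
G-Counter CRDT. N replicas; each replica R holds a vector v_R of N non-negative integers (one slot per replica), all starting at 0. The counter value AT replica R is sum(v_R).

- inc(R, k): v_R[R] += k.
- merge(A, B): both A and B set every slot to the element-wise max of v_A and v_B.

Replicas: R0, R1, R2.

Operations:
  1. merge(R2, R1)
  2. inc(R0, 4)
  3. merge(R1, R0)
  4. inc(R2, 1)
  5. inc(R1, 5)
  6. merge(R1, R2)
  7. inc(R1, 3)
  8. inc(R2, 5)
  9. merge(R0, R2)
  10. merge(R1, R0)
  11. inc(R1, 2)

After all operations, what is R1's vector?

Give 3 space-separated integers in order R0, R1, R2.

Answer: 4 10 6

Derivation:
Op 1: merge R2<->R1 -> R2=(0,0,0) R1=(0,0,0)
Op 2: inc R0 by 4 -> R0=(4,0,0) value=4
Op 3: merge R1<->R0 -> R1=(4,0,0) R0=(4,0,0)
Op 4: inc R2 by 1 -> R2=(0,0,1) value=1
Op 5: inc R1 by 5 -> R1=(4,5,0) value=9
Op 6: merge R1<->R2 -> R1=(4,5,1) R2=(4,5,1)
Op 7: inc R1 by 3 -> R1=(4,8,1) value=13
Op 8: inc R2 by 5 -> R2=(4,5,6) value=15
Op 9: merge R0<->R2 -> R0=(4,5,6) R2=(4,5,6)
Op 10: merge R1<->R0 -> R1=(4,8,6) R0=(4,8,6)
Op 11: inc R1 by 2 -> R1=(4,10,6) value=20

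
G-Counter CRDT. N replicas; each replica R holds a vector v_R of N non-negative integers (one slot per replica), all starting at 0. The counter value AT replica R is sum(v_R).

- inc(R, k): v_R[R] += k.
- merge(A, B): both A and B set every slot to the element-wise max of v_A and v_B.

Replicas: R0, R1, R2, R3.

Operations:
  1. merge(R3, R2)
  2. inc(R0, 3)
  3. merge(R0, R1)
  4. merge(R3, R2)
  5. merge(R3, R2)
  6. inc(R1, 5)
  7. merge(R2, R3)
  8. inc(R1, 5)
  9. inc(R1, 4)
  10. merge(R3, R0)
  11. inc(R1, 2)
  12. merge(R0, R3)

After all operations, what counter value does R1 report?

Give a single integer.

Op 1: merge R3<->R2 -> R3=(0,0,0,0) R2=(0,0,0,0)
Op 2: inc R0 by 3 -> R0=(3,0,0,0) value=3
Op 3: merge R0<->R1 -> R0=(3,0,0,0) R1=(3,0,0,0)
Op 4: merge R3<->R2 -> R3=(0,0,0,0) R2=(0,0,0,0)
Op 5: merge R3<->R2 -> R3=(0,0,0,0) R2=(0,0,0,0)
Op 6: inc R1 by 5 -> R1=(3,5,0,0) value=8
Op 7: merge R2<->R3 -> R2=(0,0,0,0) R3=(0,0,0,0)
Op 8: inc R1 by 5 -> R1=(3,10,0,0) value=13
Op 9: inc R1 by 4 -> R1=(3,14,0,0) value=17
Op 10: merge R3<->R0 -> R3=(3,0,0,0) R0=(3,0,0,0)
Op 11: inc R1 by 2 -> R1=(3,16,0,0) value=19
Op 12: merge R0<->R3 -> R0=(3,0,0,0) R3=(3,0,0,0)

Answer: 19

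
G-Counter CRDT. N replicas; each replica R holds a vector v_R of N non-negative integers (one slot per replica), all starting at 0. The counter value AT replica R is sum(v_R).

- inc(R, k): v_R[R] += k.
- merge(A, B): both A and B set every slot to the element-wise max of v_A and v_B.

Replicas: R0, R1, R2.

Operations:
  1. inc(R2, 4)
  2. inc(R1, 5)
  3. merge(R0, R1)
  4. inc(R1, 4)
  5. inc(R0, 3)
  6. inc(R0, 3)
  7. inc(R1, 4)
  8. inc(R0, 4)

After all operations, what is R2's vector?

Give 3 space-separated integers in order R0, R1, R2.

Answer: 0 0 4

Derivation:
Op 1: inc R2 by 4 -> R2=(0,0,4) value=4
Op 2: inc R1 by 5 -> R1=(0,5,0) value=5
Op 3: merge R0<->R1 -> R0=(0,5,0) R1=(0,5,0)
Op 4: inc R1 by 4 -> R1=(0,9,0) value=9
Op 5: inc R0 by 3 -> R0=(3,5,0) value=8
Op 6: inc R0 by 3 -> R0=(6,5,0) value=11
Op 7: inc R1 by 4 -> R1=(0,13,0) value=13
Op 8: inc R0 by 4 -> R0=(10,5,0) value=15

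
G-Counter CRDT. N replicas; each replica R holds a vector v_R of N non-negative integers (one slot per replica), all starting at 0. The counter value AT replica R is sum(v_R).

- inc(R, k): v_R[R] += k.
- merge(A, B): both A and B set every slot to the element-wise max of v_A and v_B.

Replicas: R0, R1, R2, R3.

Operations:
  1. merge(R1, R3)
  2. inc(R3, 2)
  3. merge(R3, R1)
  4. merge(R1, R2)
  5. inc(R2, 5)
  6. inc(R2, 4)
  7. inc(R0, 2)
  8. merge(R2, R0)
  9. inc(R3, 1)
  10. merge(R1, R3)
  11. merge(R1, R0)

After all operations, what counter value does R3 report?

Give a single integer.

Op 1: merge R1<->R3 -> R1=(0,0,0,0) R3=(0,0,0,0)
Op 2: inc R3 by 2 -> R3=(0,0,0,2) value=2
Op 3: merge R3<->R1 -> R3=(0,0,0,2) R1=(0,0,0,2)
Op 4: merge R1<->R2 -> R1=(0,0,0,2) R2=(0,0,0,2)
Op 5: inc R2 by 5 -> R2=(0,0,5,2) value=7
Op 6: inc R2 by 4 -> R2=(0,0,9,2) value=11
Op 7: inc R0 by 2 -> R0=(2,0,0,0) value=2
Op 8: merge R2<->R0 -> R2=(2,0,9,2) R0=(2,0,9,2)
Op 9: inc R3 by 1 -> R3=(0,0,0,3) value=3
Op 10: merge R1<->R3 -> R1=(0,0,0,3) R3=(0,0,0,3)
Op 11: merge R1<->R0 -> R1=(2,0,9,3) R0=(2,0,9,3)

Answer: 3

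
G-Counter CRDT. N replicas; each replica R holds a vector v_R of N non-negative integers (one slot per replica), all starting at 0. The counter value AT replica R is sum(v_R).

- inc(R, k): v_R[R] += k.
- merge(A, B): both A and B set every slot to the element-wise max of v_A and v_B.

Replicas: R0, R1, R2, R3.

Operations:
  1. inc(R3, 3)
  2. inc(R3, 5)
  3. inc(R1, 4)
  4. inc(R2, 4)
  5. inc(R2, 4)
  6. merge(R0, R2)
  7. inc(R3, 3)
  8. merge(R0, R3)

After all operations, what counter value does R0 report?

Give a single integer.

Op 1: inc R3 by 3 -> R3=(0,0,0,3) value=3
Op 2: inc R3 by 5 -> R3=(0,0,0,8) value=8
Op 3: inc R1 by 4 -> R1=(0,4,0,0) value=4
Op 4: inc R2 by 4 -> R2=(0,0,4,0) value=4
Op 5: inc R2 by 4 -> R2=(0,0,8,0) value=8
Op 6: merge R0<->R2 -> R0=(0,0,8,0) R2=(0,0,8,0)
Op 7: inc R3 by 3 -> R3=(0,0,0,11) value=11
Op 8: merge R0<->R3 -> R0=(0,0,8,11) R3=(0,0,8,11)

Answer: 19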